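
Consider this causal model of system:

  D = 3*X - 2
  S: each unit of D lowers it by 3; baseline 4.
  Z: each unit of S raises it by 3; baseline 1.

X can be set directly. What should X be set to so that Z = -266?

Substituting into the S equation gives S = -9*X + 10.
Substituting into the Z equation gives Z = -27*X + 31.
Solve -27*X + 31 = -266: X = (-266 - 31) / -27 = 11.

X = 11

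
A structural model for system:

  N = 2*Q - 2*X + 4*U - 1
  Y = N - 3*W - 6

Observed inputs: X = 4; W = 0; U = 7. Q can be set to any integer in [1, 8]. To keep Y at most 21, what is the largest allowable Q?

Substituting into the N equation gives N = 2*Q + 19.
Substituting into the Y equation gives Y = 2*Q + 13.
Require 2*Q + 13 ≤ 21, so Q ≤ 4.
The largest integer in [1, 8] satisfying this is 4.

Q = 4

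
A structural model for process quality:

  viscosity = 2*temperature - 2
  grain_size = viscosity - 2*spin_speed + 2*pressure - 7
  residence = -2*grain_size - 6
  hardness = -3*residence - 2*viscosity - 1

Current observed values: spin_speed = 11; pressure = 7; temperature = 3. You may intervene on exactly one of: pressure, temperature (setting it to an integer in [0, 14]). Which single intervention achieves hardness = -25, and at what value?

set temperature = 7

Intervening on pressure: hardness = 12*pressure - 141. Reaching -25 requires pressure = 29/3, not an integer.
Intervening on temperature: with other inputs at their observed values, hardness = 8*temperature - 81. Solving for -25 gives temperature = 7, within [0, 14].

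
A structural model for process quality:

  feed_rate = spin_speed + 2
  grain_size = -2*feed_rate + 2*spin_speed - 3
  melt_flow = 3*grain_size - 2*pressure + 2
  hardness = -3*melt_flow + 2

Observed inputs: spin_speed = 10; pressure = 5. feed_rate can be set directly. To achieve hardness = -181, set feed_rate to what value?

Intervening on feed_rate fixes its value directly, overriding its dependence on spin_speed.
Substituting into the grain_size equation gives grain_size = -2*feed_rate + 17.
melt_flow becomes -6*feed_rate + 43.
Substituting into the hardness equation gives hardness = 18*feed_rate - 127.
Solve 18*feed_rate - 127 = -181: feed_rate = (-181 + 127) / 18 = -3.

feed_rate = -3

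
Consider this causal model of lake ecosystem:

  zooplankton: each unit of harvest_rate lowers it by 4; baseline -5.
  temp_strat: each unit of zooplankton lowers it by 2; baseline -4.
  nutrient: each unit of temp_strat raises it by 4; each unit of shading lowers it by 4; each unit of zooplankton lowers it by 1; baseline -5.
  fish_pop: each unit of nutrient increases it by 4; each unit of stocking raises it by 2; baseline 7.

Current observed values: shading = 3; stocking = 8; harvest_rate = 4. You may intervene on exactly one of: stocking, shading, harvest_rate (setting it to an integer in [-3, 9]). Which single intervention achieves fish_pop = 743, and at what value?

set shading = -3

Intervening on stocking: fish_pop = 2*stocking + 631. Reaching 743 requires stocking = 56, outside [-3, 9].
Intervening on shading: with other inputs at their observed values, fish_pop = -16*shading + 695. Solving for 743 gives shading = -3, within [-3, 9].
Intervening on harvest_rate: fish_pop = 144*harvest_rate + 71. Reaching 743 requires harvest_rate = 14/3, not an integer.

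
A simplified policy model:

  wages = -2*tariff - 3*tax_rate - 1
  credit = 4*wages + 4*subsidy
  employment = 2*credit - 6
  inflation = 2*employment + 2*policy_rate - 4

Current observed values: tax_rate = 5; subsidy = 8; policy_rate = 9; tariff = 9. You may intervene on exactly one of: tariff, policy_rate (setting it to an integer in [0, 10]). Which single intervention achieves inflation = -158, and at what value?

Intervening on tariff: with other inputs at their observed values, inflation = -32*tariff - 126. Solving for -158 gives tariff = 1, within [0, 10].
Intervening on policy_rate: inflation = 2*policy_rate - 432. Reaching -158 requires policy_rate = 137, outside [0, 10].

set tariff = 1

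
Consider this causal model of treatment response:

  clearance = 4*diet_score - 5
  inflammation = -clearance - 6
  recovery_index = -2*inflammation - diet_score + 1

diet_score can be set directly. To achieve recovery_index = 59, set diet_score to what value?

diet_score = 8

Substituting into the inflammation equation gives inflammation = -4*diet_score - 1.
Substituting into the recovery_index equation gives recovery_index = 7*diet_score + 3.
Solve 7*diet_score + 3 = 59: diet_score = (59 - 3) / 7 = 8.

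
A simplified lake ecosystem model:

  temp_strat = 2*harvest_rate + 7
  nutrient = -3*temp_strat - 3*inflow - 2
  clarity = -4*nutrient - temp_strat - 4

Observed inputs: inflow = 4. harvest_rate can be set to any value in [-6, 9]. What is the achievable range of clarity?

Substituting into the nutrient equation gives nutrient = -6*harvest_rate - 35.
This gives clarity = 22*harvest_rate + 129.
Linear in harvest_rate, so extremes are at the endpoints: harvest_rate = -6 gives clarity = -3; harvest_rate = 9 gives clarity = 327.

-3 to 327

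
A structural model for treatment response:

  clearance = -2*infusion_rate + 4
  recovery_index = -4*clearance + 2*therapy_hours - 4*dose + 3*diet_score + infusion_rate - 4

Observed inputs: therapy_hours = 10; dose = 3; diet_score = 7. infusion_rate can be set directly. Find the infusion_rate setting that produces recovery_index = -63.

Substituting into the recovery_index equation gives recovery_index = 9*infusion_rate + 9.
Solve 9*infusion_rate + 9 = -63: infusion_rate = (-63 - 9) / 9 = -8.

infusion_rate = -8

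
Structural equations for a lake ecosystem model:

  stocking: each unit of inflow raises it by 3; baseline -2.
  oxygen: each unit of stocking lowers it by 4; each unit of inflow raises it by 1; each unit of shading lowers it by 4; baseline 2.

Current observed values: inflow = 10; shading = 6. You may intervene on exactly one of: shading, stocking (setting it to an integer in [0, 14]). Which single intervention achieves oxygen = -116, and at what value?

Intervening on shading: with other inputs at their observed values, oxygen = -4*shading - 100. Solving for -116 gives shading = 4, within [0, 14].
Intervening on stocking: oxygen = -4*stocking - 12. Reaching -116 requires stocking = 26, outside [0, 14].

set shading = 4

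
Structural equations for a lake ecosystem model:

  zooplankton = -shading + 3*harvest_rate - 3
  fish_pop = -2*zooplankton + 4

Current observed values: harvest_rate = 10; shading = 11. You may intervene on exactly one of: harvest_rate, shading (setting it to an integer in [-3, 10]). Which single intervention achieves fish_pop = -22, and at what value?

set harvest_rate = 9

Intervening on harvest_rate: with other inputs at their observed values, fish_pop = -6*harvest_rate + 32. Solving for -22 gives harvest_rate = 9, within [-3, 10].
Intervening on shading: fish_pop = 2*shading - 50. Reaching -22 requires shading = 14, outside [-3, 10].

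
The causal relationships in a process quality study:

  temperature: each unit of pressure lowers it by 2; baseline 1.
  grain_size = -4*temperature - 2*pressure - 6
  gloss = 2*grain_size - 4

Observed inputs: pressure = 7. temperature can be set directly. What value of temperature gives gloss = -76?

temperature = 4

Intervening on temperature fixes its value directly, overriding its dependence on pressure.
Substituting into the grain_size equation gives grain_size = -4*temperature - 20.
So gloss = -8*temperature - 44.
Solve -8*temperature - 44 = -76: temperature = (-76 + 44) / -8 = 4.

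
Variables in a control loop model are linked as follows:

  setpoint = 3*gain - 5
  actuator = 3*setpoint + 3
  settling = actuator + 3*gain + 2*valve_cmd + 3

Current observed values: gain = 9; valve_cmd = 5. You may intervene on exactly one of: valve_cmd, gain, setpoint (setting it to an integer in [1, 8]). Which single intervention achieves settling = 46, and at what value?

Intervening on valve_cmd: settling = 2*valve_cmd + 99. Reaching 46 requires valve_cmd = -53/2, not an integer.
Intervening on gain: settling = 12*gain + 1. Reaching 46 requires gain = 15/4, not an integer.
Intervening on setpoint: with other inputs at their observed values, settling = 3*setpoint + 43. Solving for 46 gives setpoint = 1, within [1, 8].

set setpoint = 1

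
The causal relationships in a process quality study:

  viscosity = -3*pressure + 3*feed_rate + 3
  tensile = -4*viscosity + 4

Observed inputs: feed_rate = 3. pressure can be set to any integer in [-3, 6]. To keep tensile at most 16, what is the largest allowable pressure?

pressure = 5

Substituting into the viscosity equation gives viscosity = -3*pressure + 12.
So tensile = 12*pressure - 44.
Require 12*pressure - 44 ≤ 16, so pressure ≤ 5.
The largest integer in [-3, 6] satisfying this is 5.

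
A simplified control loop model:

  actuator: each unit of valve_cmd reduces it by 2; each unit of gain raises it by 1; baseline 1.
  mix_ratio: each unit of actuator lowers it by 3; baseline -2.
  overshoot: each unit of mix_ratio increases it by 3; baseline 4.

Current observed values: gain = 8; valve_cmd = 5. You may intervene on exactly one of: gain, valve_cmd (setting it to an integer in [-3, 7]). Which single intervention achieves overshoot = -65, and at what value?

Intervening on gain: overshoot = -9*gain + 79. Reaching -65 requires gain = 16, outside [-3, 7].
Intervening on valve_cmd: with other inputs at their observed values, overshoot = 18*valve_cmd - 83. Solving for -65 gives valve_cmd = 1, within [-3, 7].

set valve_cmd = 1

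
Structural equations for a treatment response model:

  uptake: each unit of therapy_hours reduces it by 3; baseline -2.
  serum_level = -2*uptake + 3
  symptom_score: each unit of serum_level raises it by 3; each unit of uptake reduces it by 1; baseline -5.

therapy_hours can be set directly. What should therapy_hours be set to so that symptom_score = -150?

Substituting into the serum_level equation gives serum_level = 6*therapy_hours + 7.
Substituting into the symptom_score equation gives symptom_score = 21*therapy_hours + 18.
Solve 21*therapy_hours + 18 = -150: therapy_hours = (-150 - 18) / 21 = -8.

therapy_hours = -8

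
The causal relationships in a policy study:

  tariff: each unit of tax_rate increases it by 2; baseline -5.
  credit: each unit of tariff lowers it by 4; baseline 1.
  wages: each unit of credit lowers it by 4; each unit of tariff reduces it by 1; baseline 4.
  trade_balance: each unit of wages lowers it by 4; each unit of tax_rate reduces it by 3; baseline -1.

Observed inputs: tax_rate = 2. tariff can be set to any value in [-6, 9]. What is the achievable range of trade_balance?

-547 to 353

Intervening on tariff fixes its value directly, overriding its dependence on tax_rate.
Substituting into the wages equation gives wages = 15*tariff.
So trade_balance = -60*tariff - 7.
Linear in tariff, so extremes are at the endpoints: tariff = -6 gives trade_balance = 353; tariff = 9 gives trade_balance = -547.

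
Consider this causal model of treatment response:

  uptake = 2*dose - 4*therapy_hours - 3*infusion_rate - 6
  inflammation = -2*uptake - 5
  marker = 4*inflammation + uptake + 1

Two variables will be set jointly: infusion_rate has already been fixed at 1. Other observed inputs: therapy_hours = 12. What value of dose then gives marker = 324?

With infusion_rate held at 1:
Substituting into the uptake equation gives uptake = 2*dose - 57.
This gives inflammation = -4*dose + 109.
Substituting into the marker equation gives marker = -14*dose + 380.
Solve -14*dose + 380 = 324: dose = (324 - 380) / -14 = 4.

dose = 4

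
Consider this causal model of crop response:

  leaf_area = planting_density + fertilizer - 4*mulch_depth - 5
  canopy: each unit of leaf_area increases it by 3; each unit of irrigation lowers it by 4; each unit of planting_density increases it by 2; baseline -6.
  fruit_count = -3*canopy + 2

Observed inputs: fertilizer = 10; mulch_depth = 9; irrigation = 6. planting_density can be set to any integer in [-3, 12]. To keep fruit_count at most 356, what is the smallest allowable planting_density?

Substituting into the leaf_area equation gives leaf_area = planting_density - 31.
This gives canopy = 5*planting_density - 123.
This gives fruit_count = -15*planting_density + 371.
Require -15*planting_density + 371 ≤ 356, so planting_density ≥ 1.
The smallest integer in [-3, 12] satisfying this is 1.

planting_density = 1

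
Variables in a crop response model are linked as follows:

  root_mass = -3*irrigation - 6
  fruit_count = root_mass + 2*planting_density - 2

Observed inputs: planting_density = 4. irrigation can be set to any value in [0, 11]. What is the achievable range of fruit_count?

Substituting into the fruit_count equation gives fruit_count = -3*irrigation.
Linear in irrigation, so extremes are at the endpoints: irrigation = 0 gives fruit_count = 0; irrigation = 11 gives fruit_count = -33.

-33 to 0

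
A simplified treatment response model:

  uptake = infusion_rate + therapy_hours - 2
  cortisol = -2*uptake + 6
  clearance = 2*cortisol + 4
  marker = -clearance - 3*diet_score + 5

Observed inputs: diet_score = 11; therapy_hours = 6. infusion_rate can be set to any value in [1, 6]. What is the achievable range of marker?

Substituting into the uptake equation gives uptake = infusion_rate + 4.
cortisol becomes -2*infusion_rate - 2.
Substituting into the clearance equation gives clearance = -4*infusion_rate.
Substituting into the marker equation gives marker = 4*infusion_rate - 28.
Linear in infusion_rate, so extremes are at the endpoints: infusion_rate = 1 gives marker = -24; infusion_rate = 6 gives marker = -4.

-24 to -4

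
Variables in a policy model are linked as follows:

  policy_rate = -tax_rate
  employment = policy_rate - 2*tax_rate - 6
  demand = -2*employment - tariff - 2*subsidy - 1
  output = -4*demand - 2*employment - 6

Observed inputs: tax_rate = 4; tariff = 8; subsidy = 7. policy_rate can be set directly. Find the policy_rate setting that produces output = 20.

Intervening on policy_rate fixes its value directly, overriding its dependence on tax_rate.
Substituting into the employment equation gives employment = policy_rate - 14.
Substituting into the demand equation gives demand = -2*policy_rate + 5.
Substituting into the output equation gives output = 6*policy_rate + 2.
Solve 6*policy_rate + 2 = 20: policy_rate = (20 - 2) / 6 = 3.

policy_rate = 3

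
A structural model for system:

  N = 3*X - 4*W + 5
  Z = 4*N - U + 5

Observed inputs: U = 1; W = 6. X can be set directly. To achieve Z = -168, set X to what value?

X = -8

Substituting into the N equation gives N = 3*X - 19.
Substituting into the Z equation gives Z = 12*X - 72.
Solve 12*X - 72 = -168: X = (-168 + 72) / 12 = -8.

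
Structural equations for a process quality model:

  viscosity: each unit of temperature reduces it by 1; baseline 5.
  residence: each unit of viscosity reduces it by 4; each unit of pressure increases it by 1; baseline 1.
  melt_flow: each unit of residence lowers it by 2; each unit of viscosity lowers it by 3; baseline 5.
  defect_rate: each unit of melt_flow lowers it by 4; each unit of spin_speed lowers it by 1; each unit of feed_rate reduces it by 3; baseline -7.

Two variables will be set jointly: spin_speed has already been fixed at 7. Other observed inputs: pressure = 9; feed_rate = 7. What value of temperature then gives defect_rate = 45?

temperature = 6

With spin_speed held at 7:
Substituting into the residence equation gives residence = 4*temperature - 10.
Substituting into the melt_flow equation gives melt_flow = -5*temperature + 10.
Substituting into the defect_rate equation gives defect_rate = 20*temperature - 75.
Solve 20*temperature - 75 = 45: temperature = (45 + 75) / 20 = 6.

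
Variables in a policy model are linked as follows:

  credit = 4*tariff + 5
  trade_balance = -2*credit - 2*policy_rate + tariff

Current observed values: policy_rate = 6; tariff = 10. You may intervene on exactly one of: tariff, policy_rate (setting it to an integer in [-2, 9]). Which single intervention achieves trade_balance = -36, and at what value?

Intervening on tariff: with other inputs at their observed values, trade_balance = -7*tariff - 22. Solving for -36 gives tariff = 2, within [-2, 9].
Intervening on policy_rate: trade_balance = -2*policy_rate - 80. Reaching -36 requires policy_rate = -22, outside [-2, 9].

set tariff = 2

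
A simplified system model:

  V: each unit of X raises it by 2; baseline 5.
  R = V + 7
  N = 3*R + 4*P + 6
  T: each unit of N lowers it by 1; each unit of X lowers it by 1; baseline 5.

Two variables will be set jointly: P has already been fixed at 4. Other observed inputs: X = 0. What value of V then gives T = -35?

V = -1

With P held at 4:
Intervening on V fixes its value directly, overriding its dependence on X.
Substituting into the N equation gives N = 3*V + 43.
So T = -3*V - 38.
Solve -3*V - 38 = -35: V = (-35 + 38) / -3 = -1.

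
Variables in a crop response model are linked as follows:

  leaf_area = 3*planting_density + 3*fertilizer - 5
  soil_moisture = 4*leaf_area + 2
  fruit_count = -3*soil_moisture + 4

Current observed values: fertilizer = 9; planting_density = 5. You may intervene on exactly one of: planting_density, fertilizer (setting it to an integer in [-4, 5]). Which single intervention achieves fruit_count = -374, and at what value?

set planting_density = 3

Intervening on planting_density: with other inputs at their observed values, fruit_count = -36*planting_density - 266. Solving for -374 gives planting_density = 3, within [-4, 5].
Intervening on fertilizer: fruit_count = -36*fertilizer - 122. Reaching -374 requires fertilizer = 7, outside [-4, 5].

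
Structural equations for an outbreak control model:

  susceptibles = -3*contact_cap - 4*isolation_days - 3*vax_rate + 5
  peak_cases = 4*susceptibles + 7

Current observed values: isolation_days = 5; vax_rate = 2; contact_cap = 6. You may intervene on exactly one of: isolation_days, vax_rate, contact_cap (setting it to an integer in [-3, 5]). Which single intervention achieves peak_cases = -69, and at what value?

set isolation_days = 0

Intervening on isolation_days: with other inputs at their observed values, peak_cases = -16*isolation_days - 69. Solving for -69 gives isolation_days = 0, within [-3, 5].
Intervening on vax_rate: peak_cases = -12*vax_rate - 125. Reaching -69 requires vax_rate = -14/3, not an integer.
Intervening on contact_cap: peak_cases = -12*contact_cap - 77. Reaching -69 requires contact_cap = -2/3, not an integer.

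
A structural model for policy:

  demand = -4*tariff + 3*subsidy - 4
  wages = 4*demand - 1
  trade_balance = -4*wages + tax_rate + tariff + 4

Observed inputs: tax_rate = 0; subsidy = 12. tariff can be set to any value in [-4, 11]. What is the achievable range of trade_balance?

-764 to 211

Substituting into the demand equation gives demand = -4*tariff + 32.
Substituting into the wages equation gives wages = -16*tariff + 127.
Substituting into the trade_balance equation gives trade_balance = 65*tariff - 504.
Linear in tariff, so extremes are at the endpoints: tariff = -4 gives trade_balance = -764; tariff = 11 gives trade_balance = 211.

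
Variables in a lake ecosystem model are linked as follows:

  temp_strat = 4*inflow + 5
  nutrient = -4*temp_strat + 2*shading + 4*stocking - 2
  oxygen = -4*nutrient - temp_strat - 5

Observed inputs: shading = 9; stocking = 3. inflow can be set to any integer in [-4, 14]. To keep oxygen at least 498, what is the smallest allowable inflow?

Substituting into the nutrient equation gives nutrient = -16*inflow + 8.
oxygen becomes 60*inflow - 42.
Require 60*inflow - 42 ≥ 498, so inflow ≥ 9.
The smallest integer in [-4, 14] satisfying this is 9.

inflow = 9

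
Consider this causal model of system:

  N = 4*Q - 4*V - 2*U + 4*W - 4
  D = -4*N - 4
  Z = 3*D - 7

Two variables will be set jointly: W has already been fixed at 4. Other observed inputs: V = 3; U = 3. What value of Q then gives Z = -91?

With W held at 4:
Substituting into the N equation gives N = 4*Q - 6.
Substituting into the D equation gives D = -16*Q + 20.
Z becomes -48*Q + 53.
Solve -48*Q + 53 = -91: Q = (-91 - 53) / -48 = 3.

Q = 3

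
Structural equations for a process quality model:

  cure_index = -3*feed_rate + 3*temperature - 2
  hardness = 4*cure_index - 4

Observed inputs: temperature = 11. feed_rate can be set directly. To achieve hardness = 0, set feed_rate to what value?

feed_rate = 10

Substituting into the cure_index equation gives cure_index = -3*feed_rate + 31.
Substituting into the hardness equation gives hardness = -12*feed_rate + 120.
Solve -12*feed_rate + 120 = 0: feed_rate = (0 - 120) / -12 = 10.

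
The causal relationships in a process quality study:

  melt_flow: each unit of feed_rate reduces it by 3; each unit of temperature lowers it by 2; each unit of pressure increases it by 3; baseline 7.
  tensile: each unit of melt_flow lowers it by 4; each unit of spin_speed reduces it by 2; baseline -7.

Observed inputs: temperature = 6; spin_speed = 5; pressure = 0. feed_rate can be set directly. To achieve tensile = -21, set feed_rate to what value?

Substituting into the melt_flow equation gives melt_flow = -3*feed_rate - 5.
So tensile = 12*feed_rate + 3.
Solve 12*feed_rate + 3 = -21: feed_rate = (-21 - 3) / 12 = -2.

feed_rate = -2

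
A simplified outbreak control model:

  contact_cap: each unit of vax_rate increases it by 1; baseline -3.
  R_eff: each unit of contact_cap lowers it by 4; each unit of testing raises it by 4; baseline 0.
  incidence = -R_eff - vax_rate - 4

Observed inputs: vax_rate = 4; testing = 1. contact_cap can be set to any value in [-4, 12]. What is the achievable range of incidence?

-28 to 36

Intervening on contact_cap fixes its value directly, overriding its dependence on vax_rate.
Substituting into the R_eff equation gives R_eff = -4*contact_cap + 4.
Substituting into the incidence equation gives incidence = 4*contact_cap - 12.
Linear in contact_cap, so extremes are at the endpoints: contact_cap = -4 gives incidence = -28; contact_cap = 12 gives incidence = 36.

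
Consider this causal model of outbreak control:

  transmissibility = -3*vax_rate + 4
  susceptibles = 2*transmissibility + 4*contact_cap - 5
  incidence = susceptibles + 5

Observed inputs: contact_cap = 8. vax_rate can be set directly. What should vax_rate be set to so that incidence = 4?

vax_rate = 6

Substituting into the susceptibles equation gives susceptibles = -6*vax_rate + 35.
Substituting into the incidence equation gives incidence = -6*vax_rate + 40.
Solve -6*vax_rate + 40 = 4: vax_rate = (4 - 40) / -6 = 6.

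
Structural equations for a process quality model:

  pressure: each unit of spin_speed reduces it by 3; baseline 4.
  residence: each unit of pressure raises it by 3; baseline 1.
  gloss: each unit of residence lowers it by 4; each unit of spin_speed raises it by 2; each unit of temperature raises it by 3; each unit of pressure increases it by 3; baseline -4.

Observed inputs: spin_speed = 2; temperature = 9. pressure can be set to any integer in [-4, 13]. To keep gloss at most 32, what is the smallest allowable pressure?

Intervening on pressure fixes its value directly, overriding its dependence on spin_speed.
Substituting into the gloss equation gives gloss = -9*pressure + 23.
Require -9*pressure + 23 ≤ 32, so pressure ≥ -1.
The smallest integer in [-4, 13] satisfying this is -1.

pressure = -1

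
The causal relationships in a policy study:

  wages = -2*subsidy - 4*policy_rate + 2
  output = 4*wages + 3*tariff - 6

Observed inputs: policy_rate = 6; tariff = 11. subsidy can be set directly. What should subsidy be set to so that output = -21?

Substituting into the wages equation gives wages = -2*subsidy - 22.
Substituting into the output equation gives output = -8*subsidy - 61.
Solve -8*subsidy - 61 = -21: subsidy = (-21 + 61) / -8 = -5.

subsidy = -5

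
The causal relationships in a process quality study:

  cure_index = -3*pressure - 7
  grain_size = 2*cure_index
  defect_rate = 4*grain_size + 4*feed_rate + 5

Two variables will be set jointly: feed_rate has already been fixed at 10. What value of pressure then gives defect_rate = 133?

With feed_rate held at 10:
Substituting into the grain_size equation gives grain_size = -6*pressure - 14.
Substituting into the defect_rate equation gives defect_rate = -24*pressure - 11.
Solve -24*pressure - 11 = 133: pressure = (133 + 11) / -24 = -6.

pressure = -6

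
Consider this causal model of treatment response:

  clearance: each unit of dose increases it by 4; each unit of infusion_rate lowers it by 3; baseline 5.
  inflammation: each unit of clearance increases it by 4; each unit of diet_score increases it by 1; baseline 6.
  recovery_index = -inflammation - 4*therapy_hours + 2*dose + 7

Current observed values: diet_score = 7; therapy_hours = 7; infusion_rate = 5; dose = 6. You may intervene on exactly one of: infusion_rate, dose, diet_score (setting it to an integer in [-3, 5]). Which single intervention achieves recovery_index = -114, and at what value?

set infusion_rate = 2

Intervening on infusion_rate: with other inputs at their observed values, recovery_index = 12*infusion_rate - 138. Solving for -114 gives infusion_rate = 2, within [-3, 5].
Intervening on dose: recovery_index = -14*dose + 6. Reaching -114 requires dose = 60/7, not an integer.
Intervening on diet_score: recovery_index = -diet_score - 71. Reaching -114 requires diet_score = 43, outside [-3, 5].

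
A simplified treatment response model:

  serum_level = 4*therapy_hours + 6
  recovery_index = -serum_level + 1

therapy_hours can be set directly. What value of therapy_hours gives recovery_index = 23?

Substituting into the recovery_index equation gives recovery_index = -4*therapy_hours - 5.
Solve -4*therapy_hours - 5 = 23: therapy_hours = (23 + 5) / -4 = -7.

therapy_hours = -7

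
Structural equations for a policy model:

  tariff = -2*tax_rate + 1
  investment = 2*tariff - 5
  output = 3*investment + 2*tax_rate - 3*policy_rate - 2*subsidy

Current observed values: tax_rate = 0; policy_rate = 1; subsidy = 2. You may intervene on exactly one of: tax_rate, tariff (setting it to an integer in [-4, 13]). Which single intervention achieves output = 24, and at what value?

Intervening on tax_rate: with other inputs at their observed values, output = -10*tax_rate - 16. Solving for 24 gives tax_rate = -4, within [-4, 13].
Intervening on tariff: output = 6*tariff - 22. Reaching 24 requires tariff = 23/3, not an integer.

set tax_rate = -4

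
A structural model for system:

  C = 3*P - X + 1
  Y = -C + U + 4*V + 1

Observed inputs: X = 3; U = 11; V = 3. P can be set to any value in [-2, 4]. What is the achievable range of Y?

14 to 32

Substituting into the C equation gives C = 3*P - 2.
Substituting into the Y equation gives Y = -3*P + 26.
Linear in P, so extremes are at the endpoints: P = -2 gives Y = 32; P = 4 gives Y = 14.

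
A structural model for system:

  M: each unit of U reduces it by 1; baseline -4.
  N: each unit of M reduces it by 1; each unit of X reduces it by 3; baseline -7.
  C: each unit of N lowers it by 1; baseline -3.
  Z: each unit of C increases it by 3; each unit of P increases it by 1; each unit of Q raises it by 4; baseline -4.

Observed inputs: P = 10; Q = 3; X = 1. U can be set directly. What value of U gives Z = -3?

U = 10

Substituting into the N equation gives N = U - 6.
This gives C = -U + 3.
Z becomes -3*U + 27.
Solve -3*U + 27 = -3: U = (-3 - 27) / -3 = 10.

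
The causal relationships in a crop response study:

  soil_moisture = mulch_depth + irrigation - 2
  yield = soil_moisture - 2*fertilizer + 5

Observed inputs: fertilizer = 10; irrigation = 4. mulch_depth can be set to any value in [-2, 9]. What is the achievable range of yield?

-15 to -4

Substituting into the soil_moisture equation gives soil_moisture = mulch_depth + 2.
Substituting into the yield equation gives yield = mulch_depth - 13.
Linear in mulch_depth, so extremes are at the endpoints: mulch_depth = -2 gives yield = -15; mulch_depth = 9 gives yield = -4.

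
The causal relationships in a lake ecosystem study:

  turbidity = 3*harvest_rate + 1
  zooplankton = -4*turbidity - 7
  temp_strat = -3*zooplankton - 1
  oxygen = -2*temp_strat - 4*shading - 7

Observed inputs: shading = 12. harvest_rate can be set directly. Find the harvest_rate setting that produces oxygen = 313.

harvest_rate = -6

Substituting into the zooplankton equation gives zooplankton = -12*harvest_rate - 11.
So temp_strat = 36*harvest_rate + 32.
This gives oxygen = -72*harvest_rate - 119.
Solve -72*harvest_rate - 119 = 313: harvest_rate = (313 + 119) / -72 = -6.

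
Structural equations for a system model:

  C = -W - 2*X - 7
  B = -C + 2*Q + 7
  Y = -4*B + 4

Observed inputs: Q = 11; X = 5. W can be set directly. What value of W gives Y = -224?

Substituting into the C equation gives C = -W - 17.
Substituting into the B equation gives B = W + 46.
So Y = -4*W - 180.
Solve -4*W - 180 = -224: W = (-224 + 180) / -4 = 11.

W = 11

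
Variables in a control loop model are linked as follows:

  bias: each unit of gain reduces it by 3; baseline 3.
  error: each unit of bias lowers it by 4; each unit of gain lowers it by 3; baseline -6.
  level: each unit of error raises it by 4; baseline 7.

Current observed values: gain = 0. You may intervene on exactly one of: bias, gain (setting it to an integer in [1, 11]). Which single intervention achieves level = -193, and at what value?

set bias = 11

Intervening on bias: with other inputs at their observed values, level = -16*bias - 17. Solving for -193 gives bias = 11, within [1, 11].
Intervening on gain: level = 36*gain - 65. Reaching -193 requires gain = -32/9, not an integer.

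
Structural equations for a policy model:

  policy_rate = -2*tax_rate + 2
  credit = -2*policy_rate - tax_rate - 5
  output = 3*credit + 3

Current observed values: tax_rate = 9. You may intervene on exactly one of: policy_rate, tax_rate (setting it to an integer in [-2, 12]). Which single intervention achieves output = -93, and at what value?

set policy_rate = 9

Intervening on policy_rate: with other inputs at their observed values, output = -6*policy_rate - 39. Solving for -93 gives policy_rate = 9, within [-2, 12].
Intervening on tax_rate: output = 9*tax_rate - 24. Reaching -93 requires tax_rate = -23/3, not an integer.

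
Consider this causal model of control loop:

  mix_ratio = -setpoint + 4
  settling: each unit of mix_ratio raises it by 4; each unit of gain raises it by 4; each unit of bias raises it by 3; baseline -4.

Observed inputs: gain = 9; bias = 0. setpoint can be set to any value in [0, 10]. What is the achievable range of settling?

8 to 48

Substituting into the settling equation gives settling = -4*setpoint + 48.
Linear in setpoint, so extremes are at the endpoints: setpoint = 0 gives settling = 48; setpoint = 10 gives settling = 8.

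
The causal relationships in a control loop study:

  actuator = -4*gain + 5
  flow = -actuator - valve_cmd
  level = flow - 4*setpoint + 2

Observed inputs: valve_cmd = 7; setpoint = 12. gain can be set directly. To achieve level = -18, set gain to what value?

gain = 10

Substituting into the flow equation gives flow = 4*gain - 12.
Substituting into the level equation gives level = 4*gain - 58.
Solve 4*gain - 58 = -18: gain = (-18 + 58) / 4 = 10.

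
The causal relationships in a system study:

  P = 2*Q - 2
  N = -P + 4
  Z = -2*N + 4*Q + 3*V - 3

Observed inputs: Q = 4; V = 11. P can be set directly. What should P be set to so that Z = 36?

P = -1

Intervening on P fixes its value directly, overriding its dependence on Q.
Substituting into the Z equation gives Z = 2*P + 38.
Solve 2*P + 38 = 36: P = (36 - 38) / 2 = -1.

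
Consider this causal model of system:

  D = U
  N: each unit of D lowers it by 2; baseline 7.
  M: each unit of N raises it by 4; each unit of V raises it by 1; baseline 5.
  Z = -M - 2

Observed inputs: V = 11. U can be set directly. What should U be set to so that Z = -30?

Substituting into the N equation gives N = -2*U + 7.
Substituting into the M equation gives M = -8*U + 44.
Substituting into the Z equation gives Z = 8*U - 46.
Solve 8*U - 46 = -30: U = (-30 + 46) / 8 = 2.

U = 2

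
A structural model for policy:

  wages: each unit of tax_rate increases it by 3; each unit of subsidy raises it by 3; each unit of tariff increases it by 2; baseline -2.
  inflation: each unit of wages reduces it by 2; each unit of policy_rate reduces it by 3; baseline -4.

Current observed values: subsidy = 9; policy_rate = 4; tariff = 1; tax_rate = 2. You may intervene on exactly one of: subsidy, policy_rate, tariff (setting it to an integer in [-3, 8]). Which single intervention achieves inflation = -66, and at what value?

Intervening on subsidy: inflation = -6*subsidy - 28. Reaching -66 requires subsidy = 19/3, not an integer.
Intervening on policy_rate: inflation = -3*policy_rate - 70. Reaching -66 requires policy_rate = -4/3, not an integer.
Intervening on tariff: with other inputs at their observed values, inflation = -4*tariff - 78. Solving for -66 gives tariff = -3, within [-3, 8].

set tariff = -3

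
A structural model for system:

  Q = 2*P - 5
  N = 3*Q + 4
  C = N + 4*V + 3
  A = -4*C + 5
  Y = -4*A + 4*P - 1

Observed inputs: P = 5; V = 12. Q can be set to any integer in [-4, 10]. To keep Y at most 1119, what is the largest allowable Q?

Q = 5

Intervening on Q fixes its value directly, overriding its dependence on P.
Substituting into the C equation gives C = 3*Q + 55.
Substituting into the A equation gives A = -12*Q - 215.
So Y = 48*Q + 879.
Require 48*Q + 879 ≤ 1119, so Q ≤ 5.
The largest integer in [-4, 10] satisfying this is 5.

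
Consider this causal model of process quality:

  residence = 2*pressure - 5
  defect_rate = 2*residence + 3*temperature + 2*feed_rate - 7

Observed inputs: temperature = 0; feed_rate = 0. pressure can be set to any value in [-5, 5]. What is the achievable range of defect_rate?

Substituting into the defect_rate equation gives defect_rate = 4*pressure - 17.
Linear in pressure, so extremes are at the endpoints: pressure = -5 gives defect_rate = -37; pressure = 5 gives defect_rate = 3.

-37 to 3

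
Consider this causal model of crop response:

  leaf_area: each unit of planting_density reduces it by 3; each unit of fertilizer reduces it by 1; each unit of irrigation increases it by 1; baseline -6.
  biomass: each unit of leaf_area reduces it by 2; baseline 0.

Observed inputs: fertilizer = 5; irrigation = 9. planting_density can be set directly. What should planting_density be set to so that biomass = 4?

planting_density = 0

Substituting into the leaf_area equation gives leaf_area = -3*planting_density - 2.
Substituting into the biomass equation gives biomass = 6*planting_density + 4.
Solve 6*planting_density + 4 = 4: planting_density = (4 - 4) / 6 = 0.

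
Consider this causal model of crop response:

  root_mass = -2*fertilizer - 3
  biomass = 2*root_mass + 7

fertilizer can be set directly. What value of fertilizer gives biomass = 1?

Substituting into the biomass equation gives biomass = -4*fertilizer + 1.
Solve -4*fertilizer + 1 = 1: fertilizer = (1 - 1) / -4 = 0.

fertilizer = 0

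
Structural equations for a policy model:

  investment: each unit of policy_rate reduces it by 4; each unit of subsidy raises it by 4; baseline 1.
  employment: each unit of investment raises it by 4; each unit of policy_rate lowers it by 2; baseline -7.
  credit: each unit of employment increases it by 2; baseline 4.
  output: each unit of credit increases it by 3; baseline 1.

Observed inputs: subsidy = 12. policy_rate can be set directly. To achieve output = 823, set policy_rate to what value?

Substituting into the investment equation gives investment = -4*policy_rate + 49.
employment becomes -18*policy_rate + 189.
So credit = -36*policy_rate + 382.
Substituting into the output equation gives output = -108*policy_rate + 1147.
Solve -108*policy_rate + 1147 = 823: policy_rate = (823 - 1147) / -108 = 3.

policy_rate = 3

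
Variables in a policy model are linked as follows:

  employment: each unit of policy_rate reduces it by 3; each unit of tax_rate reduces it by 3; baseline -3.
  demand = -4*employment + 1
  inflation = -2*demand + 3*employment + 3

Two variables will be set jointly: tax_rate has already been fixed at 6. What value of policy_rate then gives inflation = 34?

With tax_rate held at 6:
Substituting into the employment equation gives employment = -3*policy_rate - 21.
Substituting into the demand equation gives demand = 12*policy_rate + 85.
So inflation = -33*policy_rate - 230.
Solve -33*policy_rate - 230 = 34: policy_rate = (34 + 230) / -33 = -8.

policy_rate = -8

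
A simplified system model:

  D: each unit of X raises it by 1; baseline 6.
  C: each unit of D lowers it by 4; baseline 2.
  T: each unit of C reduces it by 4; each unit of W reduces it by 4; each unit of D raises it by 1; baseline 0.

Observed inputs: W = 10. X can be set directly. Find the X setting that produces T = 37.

X = -1

Substituting into the C equation gives C = -4*X - 22.
So T = 17*X + 54.
Solve 17*X + 54 = 37: X = (37 - 54) / 17 = -1.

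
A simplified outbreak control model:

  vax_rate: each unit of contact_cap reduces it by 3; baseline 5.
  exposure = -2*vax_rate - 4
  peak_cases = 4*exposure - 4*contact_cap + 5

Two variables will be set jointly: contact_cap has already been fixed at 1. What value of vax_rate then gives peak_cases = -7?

vax_rate = -1

With contact_cap held at 1:
Intervening on vax_rate fixes its value directly, overriding its dependence on contact_cap.
Substituting into the peak_cases equation gives peak_cases = -8*vax_rate - 15.
Solve -8*vax_rate - 15 = -7: vax_rate = (-7 + 15) / -8 = -1.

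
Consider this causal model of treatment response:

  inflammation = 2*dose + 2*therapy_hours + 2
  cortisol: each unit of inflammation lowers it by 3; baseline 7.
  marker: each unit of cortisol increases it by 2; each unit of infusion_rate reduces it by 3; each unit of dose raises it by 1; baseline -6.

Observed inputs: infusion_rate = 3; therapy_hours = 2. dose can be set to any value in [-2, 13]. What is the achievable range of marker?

-180 to -15

Substituting into the inflammation equation gives inflammation = 2*dose + 6.
Substituting into the cortisol equation gives cortisol = -6*dose - 11.
Substituting into the marker equation gives marker = -11*dose - 37.
Linear in dose, so extremes are at the endpoints: dose = -2 gives marker = -15; dose = 13 gives marker = -180.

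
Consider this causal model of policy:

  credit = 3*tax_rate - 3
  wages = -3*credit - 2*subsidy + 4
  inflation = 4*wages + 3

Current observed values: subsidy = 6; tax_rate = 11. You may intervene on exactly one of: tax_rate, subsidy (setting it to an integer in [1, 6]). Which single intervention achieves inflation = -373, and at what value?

Intervening on tax_rate: inflation = -36*tax_rate + 7. Reaching -373 requires tax_rate = 95/9, not an integer.
Intervening on subsidy: with other inputs at their observed values, inflation = -8*subsidy - 341. Solving for -373 gives subsidy = 4, within [1, 6].

set subsidy = 4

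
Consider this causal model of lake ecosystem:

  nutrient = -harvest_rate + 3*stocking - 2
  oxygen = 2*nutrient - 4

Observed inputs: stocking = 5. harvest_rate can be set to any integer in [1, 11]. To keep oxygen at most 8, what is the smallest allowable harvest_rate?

harvest_rate = 7

Substituting into the nutrient equation gives nutrient = -harvest_rate + 13.
So oxygen = -2*harvest_rate + 22.
Require -2*harvest_rate + 22 ≤ 8, so harvest_rate ≥ 7.
The smallest integer in [1, 11] satisfying this is 7.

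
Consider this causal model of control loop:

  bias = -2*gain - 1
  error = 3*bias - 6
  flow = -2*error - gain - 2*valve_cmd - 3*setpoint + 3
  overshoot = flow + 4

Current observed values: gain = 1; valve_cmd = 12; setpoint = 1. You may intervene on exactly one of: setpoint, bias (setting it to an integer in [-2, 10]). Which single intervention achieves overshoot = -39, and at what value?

set bias = 5

Intervening on setpoint: overshoot = -3*setpoint + 12. Reaching -39 requires setpoint = 17, outside [-2, 10].
Intervening on bias: with other inputs at their observed values, overshoot = -6*bias - 9. Solving for -39 gives bias = 5, within [-2, 10].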